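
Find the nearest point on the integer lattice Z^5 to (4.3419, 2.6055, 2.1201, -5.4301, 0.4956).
(4, 3, 2, -5, 0)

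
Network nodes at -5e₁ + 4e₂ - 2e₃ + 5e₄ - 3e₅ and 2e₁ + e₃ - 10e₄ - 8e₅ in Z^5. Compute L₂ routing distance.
18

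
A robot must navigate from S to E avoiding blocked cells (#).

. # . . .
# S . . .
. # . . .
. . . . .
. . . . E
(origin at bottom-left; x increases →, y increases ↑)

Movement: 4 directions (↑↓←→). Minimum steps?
6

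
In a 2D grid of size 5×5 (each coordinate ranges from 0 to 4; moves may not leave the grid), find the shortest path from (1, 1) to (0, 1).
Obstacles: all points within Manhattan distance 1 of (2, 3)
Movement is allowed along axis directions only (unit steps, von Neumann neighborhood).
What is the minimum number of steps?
1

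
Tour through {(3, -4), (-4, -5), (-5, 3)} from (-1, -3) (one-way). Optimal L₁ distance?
22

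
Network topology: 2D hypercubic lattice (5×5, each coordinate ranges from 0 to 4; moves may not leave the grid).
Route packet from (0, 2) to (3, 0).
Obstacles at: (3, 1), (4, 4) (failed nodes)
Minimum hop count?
5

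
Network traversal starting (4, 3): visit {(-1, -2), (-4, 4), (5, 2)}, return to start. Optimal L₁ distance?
30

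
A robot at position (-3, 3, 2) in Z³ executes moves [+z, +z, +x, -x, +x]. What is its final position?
(-2, 3, 4)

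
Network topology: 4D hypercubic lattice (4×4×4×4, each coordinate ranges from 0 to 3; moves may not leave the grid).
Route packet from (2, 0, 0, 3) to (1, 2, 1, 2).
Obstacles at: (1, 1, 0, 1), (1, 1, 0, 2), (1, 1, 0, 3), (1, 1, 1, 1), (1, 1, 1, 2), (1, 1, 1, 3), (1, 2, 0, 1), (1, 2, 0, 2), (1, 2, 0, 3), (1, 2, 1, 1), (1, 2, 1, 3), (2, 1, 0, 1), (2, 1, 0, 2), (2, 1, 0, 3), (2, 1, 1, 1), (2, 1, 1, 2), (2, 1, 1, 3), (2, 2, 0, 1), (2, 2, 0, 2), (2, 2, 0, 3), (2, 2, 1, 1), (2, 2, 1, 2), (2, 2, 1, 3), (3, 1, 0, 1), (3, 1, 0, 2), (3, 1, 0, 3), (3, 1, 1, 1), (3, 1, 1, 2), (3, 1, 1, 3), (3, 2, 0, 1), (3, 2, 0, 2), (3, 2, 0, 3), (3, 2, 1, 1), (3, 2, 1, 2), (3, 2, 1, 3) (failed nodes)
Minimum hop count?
7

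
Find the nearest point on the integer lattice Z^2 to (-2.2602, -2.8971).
(-2, -3)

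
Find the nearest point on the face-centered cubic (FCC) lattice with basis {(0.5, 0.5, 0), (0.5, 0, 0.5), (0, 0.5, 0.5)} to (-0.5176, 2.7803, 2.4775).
(-0.5, 3, 2.5)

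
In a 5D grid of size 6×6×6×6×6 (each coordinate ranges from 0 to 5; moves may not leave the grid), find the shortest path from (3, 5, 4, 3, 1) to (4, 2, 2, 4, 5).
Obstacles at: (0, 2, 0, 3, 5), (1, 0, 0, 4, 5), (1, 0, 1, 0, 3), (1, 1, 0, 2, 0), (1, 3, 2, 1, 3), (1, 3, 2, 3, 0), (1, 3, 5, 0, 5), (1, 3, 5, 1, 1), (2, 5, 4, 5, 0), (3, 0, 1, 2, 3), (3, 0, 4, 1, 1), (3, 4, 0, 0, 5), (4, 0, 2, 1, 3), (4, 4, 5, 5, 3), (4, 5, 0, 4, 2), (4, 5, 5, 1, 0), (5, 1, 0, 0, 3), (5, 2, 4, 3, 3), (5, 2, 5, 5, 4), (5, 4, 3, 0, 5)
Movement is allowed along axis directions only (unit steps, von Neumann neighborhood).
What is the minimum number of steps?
11
(one shortest path: (3, 5, 4, 3, 1) → (4, 5, 4, 3, 1) → (4, 4, 4, 3, 1) → (4, 3, 4, 3, 1) → (4, 2, 4, 3, 1) → (4, 2, 3, 3, 1) → (4, 2, 2, 3, 1) → (4, 2, 2, 4, 1) → (4, 2, 2, 4, 2) → (4, 2, 2, 4, 3) → (4, 2, 2, 4, 4) → (4, 2, 2, 4, 5))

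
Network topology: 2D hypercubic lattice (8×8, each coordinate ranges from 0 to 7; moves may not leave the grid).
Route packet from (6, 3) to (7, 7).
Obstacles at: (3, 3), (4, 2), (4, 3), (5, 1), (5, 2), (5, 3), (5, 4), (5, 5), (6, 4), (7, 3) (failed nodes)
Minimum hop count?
19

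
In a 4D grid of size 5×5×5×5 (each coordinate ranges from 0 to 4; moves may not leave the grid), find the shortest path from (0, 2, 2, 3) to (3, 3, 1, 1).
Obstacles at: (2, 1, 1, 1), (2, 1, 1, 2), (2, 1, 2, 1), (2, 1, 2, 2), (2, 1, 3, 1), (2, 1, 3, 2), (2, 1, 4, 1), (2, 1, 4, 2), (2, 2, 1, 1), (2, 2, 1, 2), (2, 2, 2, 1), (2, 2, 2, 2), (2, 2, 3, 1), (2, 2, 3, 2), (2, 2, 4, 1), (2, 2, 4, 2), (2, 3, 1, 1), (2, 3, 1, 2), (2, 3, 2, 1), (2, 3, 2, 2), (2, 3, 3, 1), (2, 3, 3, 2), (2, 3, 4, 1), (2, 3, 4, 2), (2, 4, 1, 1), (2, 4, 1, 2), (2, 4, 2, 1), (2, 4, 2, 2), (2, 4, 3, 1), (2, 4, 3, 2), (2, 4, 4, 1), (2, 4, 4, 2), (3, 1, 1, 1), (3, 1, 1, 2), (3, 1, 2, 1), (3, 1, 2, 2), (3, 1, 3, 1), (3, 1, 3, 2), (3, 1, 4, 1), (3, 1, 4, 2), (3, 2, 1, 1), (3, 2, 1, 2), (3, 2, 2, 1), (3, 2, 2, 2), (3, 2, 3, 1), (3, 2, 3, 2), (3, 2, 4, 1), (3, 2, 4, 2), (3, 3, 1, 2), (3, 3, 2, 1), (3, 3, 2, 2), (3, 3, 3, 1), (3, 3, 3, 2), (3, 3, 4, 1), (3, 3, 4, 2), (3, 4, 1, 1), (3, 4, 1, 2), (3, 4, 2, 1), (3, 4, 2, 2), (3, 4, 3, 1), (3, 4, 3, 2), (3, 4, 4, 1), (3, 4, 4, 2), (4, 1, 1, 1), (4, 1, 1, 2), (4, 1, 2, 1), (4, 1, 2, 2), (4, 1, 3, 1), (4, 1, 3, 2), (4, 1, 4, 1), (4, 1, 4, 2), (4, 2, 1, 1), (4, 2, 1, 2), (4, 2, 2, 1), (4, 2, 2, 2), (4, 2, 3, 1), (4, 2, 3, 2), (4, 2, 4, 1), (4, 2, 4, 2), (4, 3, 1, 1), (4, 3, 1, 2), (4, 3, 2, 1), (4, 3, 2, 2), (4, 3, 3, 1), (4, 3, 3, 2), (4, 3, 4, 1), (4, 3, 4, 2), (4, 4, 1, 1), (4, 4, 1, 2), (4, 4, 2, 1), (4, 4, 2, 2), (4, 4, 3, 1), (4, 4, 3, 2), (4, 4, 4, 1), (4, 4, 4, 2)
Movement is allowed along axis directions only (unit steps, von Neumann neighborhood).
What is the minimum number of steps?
9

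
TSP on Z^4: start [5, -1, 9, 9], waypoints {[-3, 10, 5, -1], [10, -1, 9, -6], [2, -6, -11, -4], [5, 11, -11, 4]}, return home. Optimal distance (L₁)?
146
(one optimal route: (5, -1, 9, 9) → (-3, 10, 5, -1) → (5, 11, -11, 4) → (2, -6, -11, -4) → (10, -1, 9, -6) → (5, -1, 9, 9))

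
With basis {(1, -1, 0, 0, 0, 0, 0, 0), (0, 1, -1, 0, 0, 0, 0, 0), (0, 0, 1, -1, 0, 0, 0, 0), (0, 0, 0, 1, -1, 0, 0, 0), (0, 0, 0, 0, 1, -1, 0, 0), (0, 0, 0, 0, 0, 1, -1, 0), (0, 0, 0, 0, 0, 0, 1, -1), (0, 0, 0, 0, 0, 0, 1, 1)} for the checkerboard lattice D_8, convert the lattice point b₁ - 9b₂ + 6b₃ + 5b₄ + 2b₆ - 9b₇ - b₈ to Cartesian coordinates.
(1, -10, 15, -1, -5, 2, -12, 8)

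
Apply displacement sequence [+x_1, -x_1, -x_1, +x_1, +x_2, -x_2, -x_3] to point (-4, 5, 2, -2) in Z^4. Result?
(-4, 5, 1, -2)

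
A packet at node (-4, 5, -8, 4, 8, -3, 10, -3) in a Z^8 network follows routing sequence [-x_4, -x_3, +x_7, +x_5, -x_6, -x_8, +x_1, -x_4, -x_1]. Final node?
(-4, 5, -9, 2, 9, -4, 11, -4)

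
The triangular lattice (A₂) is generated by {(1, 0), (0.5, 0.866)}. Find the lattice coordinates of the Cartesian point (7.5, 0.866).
7b₁ + b₂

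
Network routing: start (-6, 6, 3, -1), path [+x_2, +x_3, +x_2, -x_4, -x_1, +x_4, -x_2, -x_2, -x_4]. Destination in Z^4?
(-7, 6, 4, -2)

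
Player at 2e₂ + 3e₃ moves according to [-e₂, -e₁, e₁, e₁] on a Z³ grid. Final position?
(1, 1, 3)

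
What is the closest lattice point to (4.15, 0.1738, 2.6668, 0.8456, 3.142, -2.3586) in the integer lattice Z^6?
(4, 0, 3, 1, 3, -2)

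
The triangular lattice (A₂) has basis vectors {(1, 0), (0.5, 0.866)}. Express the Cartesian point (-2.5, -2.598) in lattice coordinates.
-b₁ - 3b₂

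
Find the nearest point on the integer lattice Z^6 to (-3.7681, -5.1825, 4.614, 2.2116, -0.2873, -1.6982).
(-4, -5, 5, 2, 0, -2)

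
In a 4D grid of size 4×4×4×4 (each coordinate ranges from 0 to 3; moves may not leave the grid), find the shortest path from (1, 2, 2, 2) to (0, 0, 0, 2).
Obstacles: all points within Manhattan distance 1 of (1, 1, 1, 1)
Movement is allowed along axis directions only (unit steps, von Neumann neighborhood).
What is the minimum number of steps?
5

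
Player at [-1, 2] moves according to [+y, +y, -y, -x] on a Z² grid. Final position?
(-2, 3)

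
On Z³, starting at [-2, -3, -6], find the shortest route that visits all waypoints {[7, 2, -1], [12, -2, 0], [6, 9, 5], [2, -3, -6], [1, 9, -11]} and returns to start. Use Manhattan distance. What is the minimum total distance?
86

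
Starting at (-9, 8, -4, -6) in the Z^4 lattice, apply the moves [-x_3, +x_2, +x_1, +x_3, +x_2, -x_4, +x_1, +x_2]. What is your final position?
(-7, 11, -4, -7)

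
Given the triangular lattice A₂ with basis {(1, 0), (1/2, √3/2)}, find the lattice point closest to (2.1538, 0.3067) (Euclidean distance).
(2, 0)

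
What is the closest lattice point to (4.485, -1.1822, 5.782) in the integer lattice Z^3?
(4, -1, 6)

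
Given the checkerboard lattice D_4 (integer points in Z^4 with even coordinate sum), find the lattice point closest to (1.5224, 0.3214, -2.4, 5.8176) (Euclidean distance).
(2, 0, -2, 6)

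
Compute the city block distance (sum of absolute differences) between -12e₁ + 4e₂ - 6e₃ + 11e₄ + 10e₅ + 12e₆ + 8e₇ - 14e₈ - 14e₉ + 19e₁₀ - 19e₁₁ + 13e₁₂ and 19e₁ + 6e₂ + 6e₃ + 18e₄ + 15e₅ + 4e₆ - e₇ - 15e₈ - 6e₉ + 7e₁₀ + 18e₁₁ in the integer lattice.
145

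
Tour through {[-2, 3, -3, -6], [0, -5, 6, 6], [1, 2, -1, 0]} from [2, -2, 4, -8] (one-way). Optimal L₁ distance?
51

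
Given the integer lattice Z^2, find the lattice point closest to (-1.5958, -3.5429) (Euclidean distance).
(-2, -4)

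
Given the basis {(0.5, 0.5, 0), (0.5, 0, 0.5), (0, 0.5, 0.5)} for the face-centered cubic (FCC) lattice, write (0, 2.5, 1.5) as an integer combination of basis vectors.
b₁ - b₂ + 4b₃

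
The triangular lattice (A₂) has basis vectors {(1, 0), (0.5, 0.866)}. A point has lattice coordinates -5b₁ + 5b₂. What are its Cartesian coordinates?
(-2.5, 4.33)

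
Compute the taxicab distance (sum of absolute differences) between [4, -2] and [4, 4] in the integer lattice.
6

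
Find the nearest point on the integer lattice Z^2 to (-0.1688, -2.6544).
(0, -3)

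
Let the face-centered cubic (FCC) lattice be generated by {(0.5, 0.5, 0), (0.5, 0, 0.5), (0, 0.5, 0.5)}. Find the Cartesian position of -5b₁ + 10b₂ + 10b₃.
(2.5, 2.5, 10)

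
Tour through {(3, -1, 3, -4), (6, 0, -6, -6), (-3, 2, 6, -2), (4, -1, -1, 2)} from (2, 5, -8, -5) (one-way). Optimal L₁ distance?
53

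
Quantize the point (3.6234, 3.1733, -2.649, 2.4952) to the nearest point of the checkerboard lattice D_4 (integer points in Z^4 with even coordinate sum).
(4, 3, -3, 2)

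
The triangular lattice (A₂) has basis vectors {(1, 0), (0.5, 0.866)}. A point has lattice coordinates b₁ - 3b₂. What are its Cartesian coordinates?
(-0.5, -2.598)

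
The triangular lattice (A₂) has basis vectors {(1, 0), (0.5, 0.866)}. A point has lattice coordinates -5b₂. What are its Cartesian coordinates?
(-2.5, -4.33)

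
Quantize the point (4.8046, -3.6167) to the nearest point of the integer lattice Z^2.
(5, -4)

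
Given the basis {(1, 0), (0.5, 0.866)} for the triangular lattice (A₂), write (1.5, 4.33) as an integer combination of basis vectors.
-b₁ + 5b₂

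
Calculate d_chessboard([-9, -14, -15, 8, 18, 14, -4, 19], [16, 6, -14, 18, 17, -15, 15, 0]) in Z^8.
29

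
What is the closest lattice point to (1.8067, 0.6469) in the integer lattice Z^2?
(2, 1)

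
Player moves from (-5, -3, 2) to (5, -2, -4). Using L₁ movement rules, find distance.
17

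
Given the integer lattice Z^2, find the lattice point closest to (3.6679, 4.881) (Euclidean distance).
(4, 5)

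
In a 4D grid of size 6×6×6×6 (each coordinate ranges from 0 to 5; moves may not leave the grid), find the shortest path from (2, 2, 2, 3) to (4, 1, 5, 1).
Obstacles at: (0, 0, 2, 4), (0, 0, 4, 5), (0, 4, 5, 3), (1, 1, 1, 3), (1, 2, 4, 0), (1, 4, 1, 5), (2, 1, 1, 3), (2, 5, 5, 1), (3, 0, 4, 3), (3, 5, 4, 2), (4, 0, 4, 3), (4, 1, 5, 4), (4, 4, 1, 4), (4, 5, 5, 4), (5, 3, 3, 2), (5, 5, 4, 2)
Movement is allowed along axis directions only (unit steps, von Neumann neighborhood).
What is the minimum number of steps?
8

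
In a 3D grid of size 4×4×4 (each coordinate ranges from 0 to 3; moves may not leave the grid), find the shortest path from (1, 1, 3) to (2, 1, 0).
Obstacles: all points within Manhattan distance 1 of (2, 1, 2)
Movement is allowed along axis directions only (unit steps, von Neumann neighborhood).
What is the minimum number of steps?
6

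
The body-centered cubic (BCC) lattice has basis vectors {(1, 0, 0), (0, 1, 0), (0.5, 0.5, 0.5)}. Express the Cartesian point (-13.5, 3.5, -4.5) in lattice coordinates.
-9b₁ + 8b₂ - 9b₃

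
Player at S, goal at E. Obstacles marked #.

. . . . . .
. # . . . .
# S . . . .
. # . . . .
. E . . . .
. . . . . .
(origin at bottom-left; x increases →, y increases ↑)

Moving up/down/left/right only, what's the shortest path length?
4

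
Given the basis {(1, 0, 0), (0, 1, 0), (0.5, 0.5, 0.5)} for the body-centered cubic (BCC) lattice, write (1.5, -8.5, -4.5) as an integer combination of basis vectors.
6b₁ - 4b₂ - 9b₃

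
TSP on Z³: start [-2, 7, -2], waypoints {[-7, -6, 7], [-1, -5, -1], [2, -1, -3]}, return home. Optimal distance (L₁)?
64
(one optimal route: (-2, 7, -2) → (-7, -6, 7) → (-1, -5, -1) → (2, -1, -3) → (-2, 7, -2))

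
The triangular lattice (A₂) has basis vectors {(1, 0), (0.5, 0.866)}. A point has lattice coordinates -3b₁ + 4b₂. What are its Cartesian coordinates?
(-1, 3.464)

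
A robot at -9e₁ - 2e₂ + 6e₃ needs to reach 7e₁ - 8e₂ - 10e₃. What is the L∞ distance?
16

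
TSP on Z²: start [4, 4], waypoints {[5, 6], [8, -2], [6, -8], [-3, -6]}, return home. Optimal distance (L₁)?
50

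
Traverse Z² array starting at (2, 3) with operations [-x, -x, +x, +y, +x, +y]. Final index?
(2, 5)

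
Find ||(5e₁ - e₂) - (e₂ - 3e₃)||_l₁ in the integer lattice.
10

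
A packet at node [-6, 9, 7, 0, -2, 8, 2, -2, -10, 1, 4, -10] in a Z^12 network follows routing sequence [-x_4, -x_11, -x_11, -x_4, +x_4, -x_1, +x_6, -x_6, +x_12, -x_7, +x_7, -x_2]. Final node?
(-7, 8, 7, -1, -2, 8, 2, -2, -10, 1, 2, -9)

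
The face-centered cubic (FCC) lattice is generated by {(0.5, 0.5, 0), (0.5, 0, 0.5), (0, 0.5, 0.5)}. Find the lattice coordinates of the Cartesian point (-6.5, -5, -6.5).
-5b₁ - 8b₂ - 5b₃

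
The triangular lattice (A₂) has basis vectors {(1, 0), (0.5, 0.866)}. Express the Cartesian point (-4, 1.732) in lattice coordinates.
-5b₁ + 2b₂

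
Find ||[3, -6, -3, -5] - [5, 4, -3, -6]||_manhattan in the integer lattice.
13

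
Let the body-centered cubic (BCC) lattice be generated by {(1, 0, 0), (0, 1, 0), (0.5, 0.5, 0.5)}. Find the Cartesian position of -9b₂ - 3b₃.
(-1.5, -10.5, -1.5)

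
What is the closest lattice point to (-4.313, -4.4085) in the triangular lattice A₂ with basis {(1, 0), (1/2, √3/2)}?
(-4.5, -4.33)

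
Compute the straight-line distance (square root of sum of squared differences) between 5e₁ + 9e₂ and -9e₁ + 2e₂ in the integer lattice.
15.6525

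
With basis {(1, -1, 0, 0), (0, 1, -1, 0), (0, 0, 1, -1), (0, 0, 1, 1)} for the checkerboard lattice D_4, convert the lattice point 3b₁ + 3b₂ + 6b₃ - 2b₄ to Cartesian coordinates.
(3, 0, 1, -8)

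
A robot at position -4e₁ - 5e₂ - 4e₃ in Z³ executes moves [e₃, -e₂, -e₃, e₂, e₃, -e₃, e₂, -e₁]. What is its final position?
(-5, -4, -4)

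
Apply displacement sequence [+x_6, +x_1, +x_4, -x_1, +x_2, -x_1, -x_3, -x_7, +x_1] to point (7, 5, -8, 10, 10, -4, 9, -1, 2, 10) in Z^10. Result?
(7, 6, -9, 11, 10, -3, 8, -1, 2, 10)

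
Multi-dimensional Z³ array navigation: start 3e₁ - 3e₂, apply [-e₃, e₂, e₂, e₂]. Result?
(3, 0, -1)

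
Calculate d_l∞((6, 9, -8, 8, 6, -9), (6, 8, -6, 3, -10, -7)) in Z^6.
16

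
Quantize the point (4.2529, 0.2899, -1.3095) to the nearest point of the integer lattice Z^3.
(4, 0, -1)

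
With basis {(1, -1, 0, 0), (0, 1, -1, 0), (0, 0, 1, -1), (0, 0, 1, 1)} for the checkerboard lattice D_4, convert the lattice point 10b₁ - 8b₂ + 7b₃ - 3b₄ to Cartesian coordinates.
(10, -18, 12, -10)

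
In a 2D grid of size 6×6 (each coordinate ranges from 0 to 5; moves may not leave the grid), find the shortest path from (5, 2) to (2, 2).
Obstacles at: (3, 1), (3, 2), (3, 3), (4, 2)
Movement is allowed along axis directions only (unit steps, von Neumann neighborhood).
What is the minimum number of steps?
7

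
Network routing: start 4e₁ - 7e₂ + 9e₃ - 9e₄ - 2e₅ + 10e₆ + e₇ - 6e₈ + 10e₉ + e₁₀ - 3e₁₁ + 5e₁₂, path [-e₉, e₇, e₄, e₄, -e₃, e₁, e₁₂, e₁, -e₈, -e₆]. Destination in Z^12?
(6, -7, 8, -7, -2, 9, 2, -7, 9, 1, -3, 6)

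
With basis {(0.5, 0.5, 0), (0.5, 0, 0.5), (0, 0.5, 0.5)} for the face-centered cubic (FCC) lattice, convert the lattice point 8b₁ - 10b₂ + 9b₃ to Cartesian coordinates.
(-1, 8.5, -0.5)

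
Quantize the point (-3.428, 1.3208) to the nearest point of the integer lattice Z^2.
(-3, 1)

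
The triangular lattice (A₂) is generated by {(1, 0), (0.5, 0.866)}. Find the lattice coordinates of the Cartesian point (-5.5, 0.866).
-6b₁ + b₂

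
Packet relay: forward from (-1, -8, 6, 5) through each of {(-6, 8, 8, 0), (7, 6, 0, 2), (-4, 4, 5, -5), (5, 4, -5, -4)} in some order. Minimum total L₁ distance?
77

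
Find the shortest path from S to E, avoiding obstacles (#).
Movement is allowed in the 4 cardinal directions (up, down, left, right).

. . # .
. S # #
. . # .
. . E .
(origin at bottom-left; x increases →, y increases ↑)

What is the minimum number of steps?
3
(one shortest path: (1, 2) → (1, 1) → (1, 0) → (2, 0))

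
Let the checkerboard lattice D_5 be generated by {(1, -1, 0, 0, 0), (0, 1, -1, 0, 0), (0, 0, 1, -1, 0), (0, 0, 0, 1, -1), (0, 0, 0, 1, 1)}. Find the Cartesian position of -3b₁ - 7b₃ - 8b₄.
(-3, 3, -7, -1, 8)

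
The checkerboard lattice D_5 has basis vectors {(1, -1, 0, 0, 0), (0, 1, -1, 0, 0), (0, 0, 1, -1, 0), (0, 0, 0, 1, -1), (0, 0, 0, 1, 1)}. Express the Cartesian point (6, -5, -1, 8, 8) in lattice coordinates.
6b₁ + b₂ + 8b₅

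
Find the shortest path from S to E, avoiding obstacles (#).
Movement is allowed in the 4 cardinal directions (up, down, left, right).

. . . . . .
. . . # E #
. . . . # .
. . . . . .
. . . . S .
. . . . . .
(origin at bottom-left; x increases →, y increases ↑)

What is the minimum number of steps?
9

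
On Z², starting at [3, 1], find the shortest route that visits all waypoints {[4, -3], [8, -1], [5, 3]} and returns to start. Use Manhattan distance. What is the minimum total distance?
22
(one optimal route: (3, 1) → (4, -3) → (8, -1) → (5, 3) → (3, 1))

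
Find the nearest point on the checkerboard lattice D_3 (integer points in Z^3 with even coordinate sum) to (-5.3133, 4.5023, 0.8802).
(-5, 4, 1)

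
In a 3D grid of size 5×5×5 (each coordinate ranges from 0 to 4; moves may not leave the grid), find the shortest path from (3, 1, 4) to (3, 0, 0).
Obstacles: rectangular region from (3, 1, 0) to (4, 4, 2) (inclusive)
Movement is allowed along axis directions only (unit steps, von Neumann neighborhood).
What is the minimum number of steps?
5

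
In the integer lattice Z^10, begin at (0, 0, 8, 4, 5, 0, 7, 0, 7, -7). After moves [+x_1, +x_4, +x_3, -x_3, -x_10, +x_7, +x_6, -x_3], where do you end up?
(1, 0, 7, 5, 5, 1, 8, 0, 7, -8)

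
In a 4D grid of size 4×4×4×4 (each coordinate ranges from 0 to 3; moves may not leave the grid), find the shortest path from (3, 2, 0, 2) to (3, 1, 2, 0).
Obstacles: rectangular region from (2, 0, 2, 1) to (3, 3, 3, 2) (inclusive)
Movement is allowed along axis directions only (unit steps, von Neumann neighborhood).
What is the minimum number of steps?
5
(one shortest path: (3, 2, 0, 2) → (3, 1, 0, 2) → (3, 1, 1, 2) → (3, 1, 1, 1) → (3, 1, 1, 0) → (3, 1, 2, 0))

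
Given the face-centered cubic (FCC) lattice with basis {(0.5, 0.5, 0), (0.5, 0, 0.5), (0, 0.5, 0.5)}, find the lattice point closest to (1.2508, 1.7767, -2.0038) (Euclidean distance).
(1, 2, -2)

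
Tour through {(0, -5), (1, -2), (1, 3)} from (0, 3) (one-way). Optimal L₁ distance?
10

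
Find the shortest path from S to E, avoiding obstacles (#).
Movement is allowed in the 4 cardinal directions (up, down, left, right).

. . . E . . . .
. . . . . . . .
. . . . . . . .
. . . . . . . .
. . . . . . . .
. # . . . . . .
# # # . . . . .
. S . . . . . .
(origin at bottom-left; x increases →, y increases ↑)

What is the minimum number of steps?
9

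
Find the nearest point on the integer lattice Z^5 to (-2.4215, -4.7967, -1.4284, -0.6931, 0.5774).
(-2, -5, -1, -1, 1)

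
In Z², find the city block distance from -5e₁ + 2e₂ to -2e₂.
9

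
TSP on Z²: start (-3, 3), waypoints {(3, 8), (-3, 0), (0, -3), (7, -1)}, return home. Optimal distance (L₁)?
42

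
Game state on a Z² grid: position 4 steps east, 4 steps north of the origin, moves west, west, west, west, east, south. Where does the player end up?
(1, 3)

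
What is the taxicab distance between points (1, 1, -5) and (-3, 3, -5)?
6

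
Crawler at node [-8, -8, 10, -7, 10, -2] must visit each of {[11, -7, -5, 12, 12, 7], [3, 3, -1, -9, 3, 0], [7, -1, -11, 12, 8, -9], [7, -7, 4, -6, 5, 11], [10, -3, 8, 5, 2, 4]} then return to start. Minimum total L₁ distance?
244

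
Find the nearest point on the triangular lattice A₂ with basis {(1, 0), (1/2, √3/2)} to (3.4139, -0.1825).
(3, 0)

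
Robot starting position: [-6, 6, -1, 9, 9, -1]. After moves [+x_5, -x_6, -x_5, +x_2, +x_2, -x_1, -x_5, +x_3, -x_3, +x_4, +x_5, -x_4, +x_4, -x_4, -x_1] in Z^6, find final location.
(-8, 8, -1, 9, 9, -2)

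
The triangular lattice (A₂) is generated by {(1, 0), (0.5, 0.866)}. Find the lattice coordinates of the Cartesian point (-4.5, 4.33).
-7b₁ + 5b₂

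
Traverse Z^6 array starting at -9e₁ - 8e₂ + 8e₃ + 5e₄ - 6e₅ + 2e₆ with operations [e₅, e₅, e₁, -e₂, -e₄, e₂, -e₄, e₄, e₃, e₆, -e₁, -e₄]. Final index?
(-9, -8, 9, 3, -4, 3)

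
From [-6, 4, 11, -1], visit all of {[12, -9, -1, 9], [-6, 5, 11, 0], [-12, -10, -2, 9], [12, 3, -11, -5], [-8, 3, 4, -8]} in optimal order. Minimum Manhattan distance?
121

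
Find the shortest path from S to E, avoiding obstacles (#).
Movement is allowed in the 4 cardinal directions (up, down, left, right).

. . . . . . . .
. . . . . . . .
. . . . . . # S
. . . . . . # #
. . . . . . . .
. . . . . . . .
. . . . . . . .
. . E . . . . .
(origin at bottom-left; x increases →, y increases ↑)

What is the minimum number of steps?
12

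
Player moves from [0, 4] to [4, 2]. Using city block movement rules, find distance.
6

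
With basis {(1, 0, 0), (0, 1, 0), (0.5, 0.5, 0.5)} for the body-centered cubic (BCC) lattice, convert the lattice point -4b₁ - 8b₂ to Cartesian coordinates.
(-4, -8, 0)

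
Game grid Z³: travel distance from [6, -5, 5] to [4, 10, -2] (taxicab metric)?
24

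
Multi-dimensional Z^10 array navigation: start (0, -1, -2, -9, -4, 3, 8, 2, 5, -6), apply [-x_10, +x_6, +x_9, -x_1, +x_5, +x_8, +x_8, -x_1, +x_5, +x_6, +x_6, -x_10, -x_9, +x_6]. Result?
(-2, -1, -2, -9, -2, 7, 8, 4, 5, -8)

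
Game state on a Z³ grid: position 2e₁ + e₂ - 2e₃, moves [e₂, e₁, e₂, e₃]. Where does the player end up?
(3, 3, -1)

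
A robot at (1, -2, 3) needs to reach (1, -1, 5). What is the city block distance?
3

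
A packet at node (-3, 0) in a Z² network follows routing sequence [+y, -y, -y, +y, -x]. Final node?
(-4, 0)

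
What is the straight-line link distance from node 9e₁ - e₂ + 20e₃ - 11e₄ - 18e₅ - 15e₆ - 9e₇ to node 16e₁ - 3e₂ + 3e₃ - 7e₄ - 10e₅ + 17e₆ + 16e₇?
45.5082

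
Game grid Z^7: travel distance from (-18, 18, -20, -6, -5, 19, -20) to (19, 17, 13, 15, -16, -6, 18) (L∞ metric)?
38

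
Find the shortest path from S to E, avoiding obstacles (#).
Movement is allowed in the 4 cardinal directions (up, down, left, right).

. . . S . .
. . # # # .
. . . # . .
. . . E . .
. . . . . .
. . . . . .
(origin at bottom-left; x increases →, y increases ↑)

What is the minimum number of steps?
7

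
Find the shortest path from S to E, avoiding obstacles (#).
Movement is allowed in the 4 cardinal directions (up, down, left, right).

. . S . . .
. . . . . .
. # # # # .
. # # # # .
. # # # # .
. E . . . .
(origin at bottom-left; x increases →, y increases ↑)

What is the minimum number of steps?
8
(one shortest path: (2, 5) → (1, 5) → (0, 5) → (0, 4) → (0, 3) → (0, 2) → (0, 1) → (0, 0) → (1, 0))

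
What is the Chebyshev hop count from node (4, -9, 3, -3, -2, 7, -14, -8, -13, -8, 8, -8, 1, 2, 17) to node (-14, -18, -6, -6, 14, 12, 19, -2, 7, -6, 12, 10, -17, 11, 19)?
33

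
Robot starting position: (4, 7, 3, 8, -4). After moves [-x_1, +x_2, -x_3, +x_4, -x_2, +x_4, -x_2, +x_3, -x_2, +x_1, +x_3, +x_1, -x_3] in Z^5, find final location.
(5, 5, 3, 10, -4)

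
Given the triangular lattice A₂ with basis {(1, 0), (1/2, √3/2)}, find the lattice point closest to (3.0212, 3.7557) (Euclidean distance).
(3, 3.464)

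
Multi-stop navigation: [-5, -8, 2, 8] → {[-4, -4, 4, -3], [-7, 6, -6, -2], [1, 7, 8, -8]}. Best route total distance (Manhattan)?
71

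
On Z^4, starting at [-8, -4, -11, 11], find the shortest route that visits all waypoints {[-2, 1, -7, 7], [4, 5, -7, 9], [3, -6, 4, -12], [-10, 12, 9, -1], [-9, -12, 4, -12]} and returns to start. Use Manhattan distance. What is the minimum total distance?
184
(one optimal route: (-8, -4, -11, 11) → (-2, 1, -7, 7) → (4, 5, -7, 9) → (3, -6, 4, -12) → (-9, -12, 4, -12) → (-10, 12, 9, -1) → (-8, -4, -11, 11))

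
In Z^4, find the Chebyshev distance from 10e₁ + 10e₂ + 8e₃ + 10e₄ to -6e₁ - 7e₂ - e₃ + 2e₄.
17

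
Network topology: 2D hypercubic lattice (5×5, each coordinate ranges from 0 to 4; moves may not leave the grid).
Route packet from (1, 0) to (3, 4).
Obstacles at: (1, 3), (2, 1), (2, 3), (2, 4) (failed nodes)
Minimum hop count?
6
(one shortest path: (1, 0) → (2, 0) → (3, 0) → (3, 1) → (3, 2) → (3, 3) → (3, 4))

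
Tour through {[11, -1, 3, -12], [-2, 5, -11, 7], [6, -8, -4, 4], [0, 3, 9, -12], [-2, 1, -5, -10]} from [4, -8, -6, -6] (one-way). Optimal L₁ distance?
113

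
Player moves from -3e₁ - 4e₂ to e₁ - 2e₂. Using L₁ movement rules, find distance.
6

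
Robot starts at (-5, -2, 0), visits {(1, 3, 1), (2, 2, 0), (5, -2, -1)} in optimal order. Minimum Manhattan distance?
22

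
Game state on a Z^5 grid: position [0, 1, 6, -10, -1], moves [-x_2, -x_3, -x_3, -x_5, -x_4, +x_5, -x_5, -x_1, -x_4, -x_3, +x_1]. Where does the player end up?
(0, 0, 3, -12, -2)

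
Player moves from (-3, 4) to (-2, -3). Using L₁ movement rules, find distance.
8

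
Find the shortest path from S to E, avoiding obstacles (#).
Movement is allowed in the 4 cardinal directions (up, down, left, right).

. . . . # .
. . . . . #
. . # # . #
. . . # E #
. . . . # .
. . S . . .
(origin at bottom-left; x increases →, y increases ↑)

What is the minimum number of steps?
10
(one shortest path: (2, 0) → (1, 0) → (1, 1) → (1, 2) → (1, 3) → (1, 4) → (2, 4) → (3, 4) → (4, 4) → (4, 3) → (4, 2))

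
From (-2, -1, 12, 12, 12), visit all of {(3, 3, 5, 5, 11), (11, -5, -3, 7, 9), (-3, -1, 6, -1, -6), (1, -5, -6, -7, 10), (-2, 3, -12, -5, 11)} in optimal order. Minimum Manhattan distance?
144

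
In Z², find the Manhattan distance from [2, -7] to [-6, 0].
15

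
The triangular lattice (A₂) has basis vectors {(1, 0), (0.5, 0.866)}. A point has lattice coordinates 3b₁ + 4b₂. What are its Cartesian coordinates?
(5, 3.464)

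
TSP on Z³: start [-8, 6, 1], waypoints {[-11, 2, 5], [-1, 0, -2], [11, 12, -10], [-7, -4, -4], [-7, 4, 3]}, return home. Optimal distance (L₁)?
112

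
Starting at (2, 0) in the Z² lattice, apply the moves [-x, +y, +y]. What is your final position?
(1, 2)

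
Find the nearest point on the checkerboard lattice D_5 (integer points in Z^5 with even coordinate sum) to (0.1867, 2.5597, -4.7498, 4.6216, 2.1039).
(0, 2, -5, 5, 2)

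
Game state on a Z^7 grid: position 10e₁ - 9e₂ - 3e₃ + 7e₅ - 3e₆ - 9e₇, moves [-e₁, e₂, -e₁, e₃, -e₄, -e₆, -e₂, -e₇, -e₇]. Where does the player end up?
(8, -9, -2, -1, 7, -4, -11)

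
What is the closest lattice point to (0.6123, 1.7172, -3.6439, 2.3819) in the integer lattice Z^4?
(1, 2, -4, 2)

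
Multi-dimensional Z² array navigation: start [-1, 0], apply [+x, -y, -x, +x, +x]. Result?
(1, -1)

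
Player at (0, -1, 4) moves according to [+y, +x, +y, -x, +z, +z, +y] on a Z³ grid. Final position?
(0, 2, 6)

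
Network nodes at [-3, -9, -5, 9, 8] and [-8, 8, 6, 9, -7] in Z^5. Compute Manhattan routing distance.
48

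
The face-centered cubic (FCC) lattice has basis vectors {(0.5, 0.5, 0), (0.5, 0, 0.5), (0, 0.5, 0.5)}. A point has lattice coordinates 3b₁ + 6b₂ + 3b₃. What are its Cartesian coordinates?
(4.5, 3, 4.5)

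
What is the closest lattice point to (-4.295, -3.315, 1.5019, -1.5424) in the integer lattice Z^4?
(-4, -3, 2, -2)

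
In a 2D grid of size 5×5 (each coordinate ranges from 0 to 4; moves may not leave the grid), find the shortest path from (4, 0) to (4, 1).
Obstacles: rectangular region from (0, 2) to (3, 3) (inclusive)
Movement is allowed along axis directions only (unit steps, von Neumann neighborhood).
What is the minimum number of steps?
1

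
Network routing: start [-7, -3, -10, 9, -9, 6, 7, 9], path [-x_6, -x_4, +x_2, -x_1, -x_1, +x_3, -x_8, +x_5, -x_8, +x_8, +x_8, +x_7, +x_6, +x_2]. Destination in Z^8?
(-9, -1, -9, 8, -8, 6, 8, 9)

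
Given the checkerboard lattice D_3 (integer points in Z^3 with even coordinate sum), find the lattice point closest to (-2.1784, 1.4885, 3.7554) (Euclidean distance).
(-2, 2, 4)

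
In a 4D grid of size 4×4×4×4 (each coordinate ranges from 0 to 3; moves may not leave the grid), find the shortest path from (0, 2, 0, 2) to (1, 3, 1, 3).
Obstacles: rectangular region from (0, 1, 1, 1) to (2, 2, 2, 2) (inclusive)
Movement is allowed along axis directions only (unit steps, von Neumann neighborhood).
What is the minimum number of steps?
4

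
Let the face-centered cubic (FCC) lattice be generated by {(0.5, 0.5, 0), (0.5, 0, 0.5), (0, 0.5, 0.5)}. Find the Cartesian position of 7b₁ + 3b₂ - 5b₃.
(5, 1, -1)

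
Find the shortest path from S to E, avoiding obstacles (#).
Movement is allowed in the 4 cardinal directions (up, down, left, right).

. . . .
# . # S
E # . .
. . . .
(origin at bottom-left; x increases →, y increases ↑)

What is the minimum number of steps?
6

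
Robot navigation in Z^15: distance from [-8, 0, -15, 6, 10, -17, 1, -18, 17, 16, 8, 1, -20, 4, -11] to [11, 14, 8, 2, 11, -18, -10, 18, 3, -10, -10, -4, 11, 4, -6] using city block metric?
208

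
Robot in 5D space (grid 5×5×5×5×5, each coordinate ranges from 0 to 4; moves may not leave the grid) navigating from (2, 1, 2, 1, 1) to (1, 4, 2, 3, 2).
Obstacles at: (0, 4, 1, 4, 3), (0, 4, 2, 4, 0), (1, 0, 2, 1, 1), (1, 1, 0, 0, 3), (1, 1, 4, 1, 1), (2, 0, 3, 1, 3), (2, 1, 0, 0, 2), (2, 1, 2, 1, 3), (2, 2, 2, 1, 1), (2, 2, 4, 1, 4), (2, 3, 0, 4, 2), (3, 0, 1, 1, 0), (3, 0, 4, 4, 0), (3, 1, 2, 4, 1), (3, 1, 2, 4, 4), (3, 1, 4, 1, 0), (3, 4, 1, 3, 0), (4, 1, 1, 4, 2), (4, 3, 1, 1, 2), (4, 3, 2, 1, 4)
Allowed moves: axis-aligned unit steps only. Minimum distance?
7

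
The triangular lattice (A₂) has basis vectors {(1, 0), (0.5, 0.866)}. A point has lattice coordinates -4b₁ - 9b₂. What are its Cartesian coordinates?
(-8.5, -7.794)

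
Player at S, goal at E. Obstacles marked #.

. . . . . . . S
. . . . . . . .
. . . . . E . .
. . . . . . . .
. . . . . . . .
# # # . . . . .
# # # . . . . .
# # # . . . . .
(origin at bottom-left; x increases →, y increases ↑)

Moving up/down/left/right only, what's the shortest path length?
4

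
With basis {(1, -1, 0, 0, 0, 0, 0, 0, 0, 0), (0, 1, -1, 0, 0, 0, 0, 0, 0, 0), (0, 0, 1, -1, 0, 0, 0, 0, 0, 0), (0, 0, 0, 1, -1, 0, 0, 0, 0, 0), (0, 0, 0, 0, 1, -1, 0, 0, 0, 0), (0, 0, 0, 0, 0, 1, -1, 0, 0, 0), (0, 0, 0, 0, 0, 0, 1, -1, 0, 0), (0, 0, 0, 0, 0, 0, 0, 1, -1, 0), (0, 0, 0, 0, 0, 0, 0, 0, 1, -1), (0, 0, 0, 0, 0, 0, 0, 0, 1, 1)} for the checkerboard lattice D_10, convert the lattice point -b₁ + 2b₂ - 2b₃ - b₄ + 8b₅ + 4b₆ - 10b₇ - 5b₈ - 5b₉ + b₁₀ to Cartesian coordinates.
(-1, 3, -4, 1, 9, -4, -14, 5, 1, 6)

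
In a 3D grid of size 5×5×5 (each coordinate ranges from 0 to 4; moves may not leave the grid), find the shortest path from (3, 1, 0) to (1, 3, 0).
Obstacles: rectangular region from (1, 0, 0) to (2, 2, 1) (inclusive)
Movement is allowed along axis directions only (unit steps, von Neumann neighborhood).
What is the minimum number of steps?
4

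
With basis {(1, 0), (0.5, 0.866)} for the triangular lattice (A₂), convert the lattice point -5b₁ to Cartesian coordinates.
(-5, 0)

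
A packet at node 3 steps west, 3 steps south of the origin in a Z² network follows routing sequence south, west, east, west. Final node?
(-4, -4)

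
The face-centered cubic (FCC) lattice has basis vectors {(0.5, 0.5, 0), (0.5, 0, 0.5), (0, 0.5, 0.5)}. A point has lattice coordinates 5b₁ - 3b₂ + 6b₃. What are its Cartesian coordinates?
(1, 5.5, 1.5)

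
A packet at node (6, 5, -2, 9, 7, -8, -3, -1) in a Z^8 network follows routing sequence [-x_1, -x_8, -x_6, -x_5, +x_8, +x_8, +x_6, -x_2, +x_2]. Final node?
(5, 5, -2, 9, 6, -8, -3, 0)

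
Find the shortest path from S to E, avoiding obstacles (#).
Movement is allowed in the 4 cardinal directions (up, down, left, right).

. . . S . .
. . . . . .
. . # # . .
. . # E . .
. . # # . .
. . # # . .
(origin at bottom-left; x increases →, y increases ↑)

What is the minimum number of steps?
5
(one shortest path: (3, 5) → (4, 5) → (4, 4) → (4, 3) → (4, 2) → (3, 2))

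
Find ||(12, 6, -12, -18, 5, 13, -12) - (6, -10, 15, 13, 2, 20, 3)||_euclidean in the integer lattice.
47.592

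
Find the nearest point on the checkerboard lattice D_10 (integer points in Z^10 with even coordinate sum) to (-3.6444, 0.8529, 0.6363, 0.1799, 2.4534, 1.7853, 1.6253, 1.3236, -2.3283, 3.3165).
(-4, 1, 1, 0, 2, 2, 2, 1, -2, 3)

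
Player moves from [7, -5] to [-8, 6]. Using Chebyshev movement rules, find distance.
15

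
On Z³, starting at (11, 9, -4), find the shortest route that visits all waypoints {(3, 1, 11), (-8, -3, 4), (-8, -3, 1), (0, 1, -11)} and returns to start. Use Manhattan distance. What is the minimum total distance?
106
(one optimal route: (11, 9, -4) → (3, 1, 11) → (-8, -3, 4) → (-8, -3, 1) → (0, 1, -11) → (11, 9, -4))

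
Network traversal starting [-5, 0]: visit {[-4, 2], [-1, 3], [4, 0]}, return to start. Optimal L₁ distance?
24
(one optimal route: (-5, 0) → (-4, 2) → (-1, 3) → (4, 0) → (-5, 0))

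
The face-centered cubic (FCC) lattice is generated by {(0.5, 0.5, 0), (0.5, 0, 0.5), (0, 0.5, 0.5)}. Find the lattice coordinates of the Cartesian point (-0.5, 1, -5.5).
6b₁ - 7b₂ - 4b₃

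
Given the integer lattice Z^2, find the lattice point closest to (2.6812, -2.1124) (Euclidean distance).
(3, -2)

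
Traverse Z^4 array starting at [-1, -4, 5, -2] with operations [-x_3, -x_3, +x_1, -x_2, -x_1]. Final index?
(-1, -5, 3, -2)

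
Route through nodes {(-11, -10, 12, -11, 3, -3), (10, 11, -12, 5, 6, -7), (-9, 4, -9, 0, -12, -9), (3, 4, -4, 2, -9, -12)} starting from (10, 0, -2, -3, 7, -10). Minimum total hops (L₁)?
172
(one optimal route: (10, 0, -2, -3, 7, -10) → (10, 11, -12, 5, 6, -7) → (3, 4, -4, 2, -9, -12) → (-9, 4, -9, 0, -12, -9) → (-11, -10, 12, -11, 3, -3))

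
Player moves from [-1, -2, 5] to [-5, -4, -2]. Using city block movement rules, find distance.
13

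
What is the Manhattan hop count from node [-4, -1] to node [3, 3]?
11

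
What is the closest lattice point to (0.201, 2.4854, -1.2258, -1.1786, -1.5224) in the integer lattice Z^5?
(0, 2, -1, -1, -2)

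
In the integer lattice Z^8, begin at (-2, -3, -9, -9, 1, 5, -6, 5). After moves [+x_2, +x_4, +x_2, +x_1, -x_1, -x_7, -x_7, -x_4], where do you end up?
(-2, -1, -9, -9, 1, 5, -8, 5)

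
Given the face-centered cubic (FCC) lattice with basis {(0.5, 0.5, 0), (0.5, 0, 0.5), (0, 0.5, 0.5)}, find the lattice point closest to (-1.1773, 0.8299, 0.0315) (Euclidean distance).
(-1, 1, 0)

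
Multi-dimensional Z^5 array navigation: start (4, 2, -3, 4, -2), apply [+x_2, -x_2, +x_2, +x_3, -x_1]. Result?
(3, 3, -2, 4, -2)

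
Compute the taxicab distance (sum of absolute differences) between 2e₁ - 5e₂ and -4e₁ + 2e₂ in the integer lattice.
13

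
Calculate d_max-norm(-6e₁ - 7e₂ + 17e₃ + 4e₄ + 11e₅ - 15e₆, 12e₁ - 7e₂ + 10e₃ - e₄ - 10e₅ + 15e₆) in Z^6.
30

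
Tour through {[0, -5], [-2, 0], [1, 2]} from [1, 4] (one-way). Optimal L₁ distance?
14
(one optimal route: (1, 4) → (1, 2) → (-2, 0) → (0, -5))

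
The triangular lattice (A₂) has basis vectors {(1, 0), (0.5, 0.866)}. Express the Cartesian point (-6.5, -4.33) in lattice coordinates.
-4b₁ - 5b₂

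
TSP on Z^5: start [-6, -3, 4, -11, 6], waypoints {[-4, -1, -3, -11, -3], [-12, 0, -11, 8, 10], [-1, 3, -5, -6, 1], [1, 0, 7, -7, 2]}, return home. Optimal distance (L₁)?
152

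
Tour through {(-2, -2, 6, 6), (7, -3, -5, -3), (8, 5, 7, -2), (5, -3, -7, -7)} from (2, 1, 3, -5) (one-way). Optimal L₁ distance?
75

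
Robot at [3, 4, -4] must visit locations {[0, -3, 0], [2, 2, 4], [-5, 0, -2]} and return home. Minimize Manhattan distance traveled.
46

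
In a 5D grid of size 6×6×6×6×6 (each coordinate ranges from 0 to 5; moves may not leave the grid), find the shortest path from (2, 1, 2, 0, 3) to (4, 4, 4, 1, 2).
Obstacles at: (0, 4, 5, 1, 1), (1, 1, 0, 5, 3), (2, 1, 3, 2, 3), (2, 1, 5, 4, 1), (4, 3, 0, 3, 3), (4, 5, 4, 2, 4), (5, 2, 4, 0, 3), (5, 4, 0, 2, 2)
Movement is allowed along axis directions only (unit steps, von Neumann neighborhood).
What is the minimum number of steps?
9
(one shortest path: (2, 1, 2, 0, 3) → (3, 1, 2, 0, 3) → (4, 1, 2, 0, 3) → (4, 2, 2, 0, 3) → (4, 3, 2, 0, 3) → (4, 4, 2, 0, 3) → (4, 4, 3, 0, 3) → (4, 4, 4, 0, 3) → (4, 4, 4, 1, 3) → (4, 4, 4, 1, 2))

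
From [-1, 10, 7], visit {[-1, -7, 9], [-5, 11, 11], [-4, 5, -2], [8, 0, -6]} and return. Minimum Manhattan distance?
100
(one optimal route: (-1, 10, 7) → (-1, -7, 9) → (8, 0, -6) → (-4, 5, -2) → (-5, 11, 11) → (-1, 10, 7))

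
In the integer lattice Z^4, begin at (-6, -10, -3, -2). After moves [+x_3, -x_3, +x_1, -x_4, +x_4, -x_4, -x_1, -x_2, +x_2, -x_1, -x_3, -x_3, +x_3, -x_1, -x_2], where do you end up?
(-8, -11, -4, -3)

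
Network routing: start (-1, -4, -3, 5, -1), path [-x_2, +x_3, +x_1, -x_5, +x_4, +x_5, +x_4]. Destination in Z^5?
(0, -5, -2, 7, -1)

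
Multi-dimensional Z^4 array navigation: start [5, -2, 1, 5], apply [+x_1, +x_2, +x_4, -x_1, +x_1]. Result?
(6, -1, 1, 6)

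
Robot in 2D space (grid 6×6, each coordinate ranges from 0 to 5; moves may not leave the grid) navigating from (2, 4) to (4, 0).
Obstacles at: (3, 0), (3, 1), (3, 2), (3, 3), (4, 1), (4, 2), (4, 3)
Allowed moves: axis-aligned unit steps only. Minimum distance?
8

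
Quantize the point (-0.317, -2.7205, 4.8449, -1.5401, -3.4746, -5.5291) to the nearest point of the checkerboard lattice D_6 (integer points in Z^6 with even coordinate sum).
(0, -3, 5, -2, -4, -6)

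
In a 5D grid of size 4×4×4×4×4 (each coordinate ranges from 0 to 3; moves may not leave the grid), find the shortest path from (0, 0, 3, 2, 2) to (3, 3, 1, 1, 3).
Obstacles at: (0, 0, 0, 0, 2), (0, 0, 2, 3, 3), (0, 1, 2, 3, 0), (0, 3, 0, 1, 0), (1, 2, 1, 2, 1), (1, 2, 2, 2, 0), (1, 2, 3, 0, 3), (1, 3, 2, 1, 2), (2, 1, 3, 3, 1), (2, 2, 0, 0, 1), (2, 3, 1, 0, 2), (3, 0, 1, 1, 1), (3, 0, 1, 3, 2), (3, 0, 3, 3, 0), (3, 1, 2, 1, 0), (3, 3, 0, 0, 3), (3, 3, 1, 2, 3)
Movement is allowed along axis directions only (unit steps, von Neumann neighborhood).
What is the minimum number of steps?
10
(one shortest path: (0, 0, 3, 2, 2) → (1, 0, 3, 2, 2) → (2, 0, 3, 2, 2) → (3, 0, 3, 2, 2) → (3, 1, 3, 2, 2) → (3, 2, 3, 2, 2) → (3, 3, 3, 2, 2) → (3, 3, 2, 2, 2) → (3, 3, 1, 2, 2) → (3, 3, 1, 1, 2) → (3, 3, 1, 1, 3))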